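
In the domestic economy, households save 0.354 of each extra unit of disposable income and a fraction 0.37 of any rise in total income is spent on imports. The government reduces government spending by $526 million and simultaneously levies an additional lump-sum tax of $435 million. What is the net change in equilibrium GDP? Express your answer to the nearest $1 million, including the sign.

MPC = 1 − MPS = 1 − 0.354 = 0.646.
Expenditure multiplier = 1/(1 − c + m) = 1/(1 − 0.646 + 0.37) = 1/0.724 ≈ 1.381.
ΔG contributes k·ΔG = (−$526 million) / 0.724 ≈ −$726.5 million.
ΔT of +$435 million changes first-round spending by −c·ΔT = −$281.01 million, contributing k·(−c·ΔT) = (−$281.01 million) / 0.724 ≈ −$388.1 million.
Net ΔY = k(ΔG − c·ΔT) = (−$807.01 million) / 0.724 ≈ −$1,115 million.

−$1,115 million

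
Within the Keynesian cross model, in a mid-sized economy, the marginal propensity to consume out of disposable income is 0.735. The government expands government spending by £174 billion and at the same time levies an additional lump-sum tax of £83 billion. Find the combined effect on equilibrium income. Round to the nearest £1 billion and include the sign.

Expenditure multiplier = 1/(1 − MPC) = 1/(1 − 0.735) = 1/0.265 ≈ 3.774.
ΔG contributes k·ΔG = (+£174 billion) / 0.265 ≈ +£656.6 billion.
ΔT of +£83 billion changes first-round spending by −c·ΔT = −£61.005 billion, contributing k·(−c·ΔT) = (−£61.005 billion) / 0.265 ≈ −£230.2 billion.
Net ΔY = k(ΔG − c·ΔT) = (+£112.995 billion) / 0.265 ≈ +£426 billion.

+£426 billion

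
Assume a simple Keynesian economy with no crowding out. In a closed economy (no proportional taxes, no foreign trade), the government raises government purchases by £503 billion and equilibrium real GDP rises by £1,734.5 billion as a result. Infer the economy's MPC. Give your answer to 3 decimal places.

0.710

Implied spending multiplier k = ΔY/ΔG = 1,734.5/503 ≈ 3.4483.
Since k = 1/(1 − MPC), MPC = 1 − 1/k = 1 − ΔG/ΔY = 1 − 503/1,734.5 ≈ 0.710.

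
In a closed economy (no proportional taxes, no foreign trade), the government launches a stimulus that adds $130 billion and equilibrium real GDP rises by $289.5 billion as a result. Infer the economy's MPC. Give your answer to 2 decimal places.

Implied spending multiplier k = ΔY/ΔG = 289.5/130 ≈ 2.2269.
Since k = 1/(1 − MPC), MPC = 1 − 1/k = 1 − ΔG/ΔY = 1 − 130/289.5 ≈ 0.55.

0.55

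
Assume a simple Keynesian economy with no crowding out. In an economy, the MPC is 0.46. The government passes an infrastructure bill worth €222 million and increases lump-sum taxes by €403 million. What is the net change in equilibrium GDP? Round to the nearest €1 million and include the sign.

Expenditure multiplier = 1/(1 − MPC) = 1/(1 − 0.46) = 1/0.54 ≈ 1.852.
ΔG contributes k·ΔG = (+€222 million) / 0.54 ≈ +€411.1 million.
ΔT of +€403 million changes first-round spending by −c·ΔT = −€185.38 million, contributing k·(−c·ΔT) = (−€185.38 million) / 0.54 ≈ −€343.3 million.
Net ΔY = k(ΔG − c·ΔT) = (+€36.62 million) / 0.54 ≈ +€68 million.

+€68 million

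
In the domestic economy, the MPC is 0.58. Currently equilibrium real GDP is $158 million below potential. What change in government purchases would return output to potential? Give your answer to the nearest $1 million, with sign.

Spending multiplier = 1/(1 − MPC) = 1/(1 − 0.58) = 1/0.42 ≈ 2.381.
Need ΔY = +$158 million, so ΔG = ΔY/k = (+$158 million) × 0.42 ≈ +$66 million.
The government should increase government purchases by $66 million.

+$66 million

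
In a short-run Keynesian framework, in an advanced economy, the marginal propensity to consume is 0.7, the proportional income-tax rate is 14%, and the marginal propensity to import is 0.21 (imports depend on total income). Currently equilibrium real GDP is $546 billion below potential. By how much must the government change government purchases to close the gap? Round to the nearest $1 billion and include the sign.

+$332 billion

Spending multiplier = 1/(1 − c(1−t) + m) = 1/(1 − 0.7×0.86 + 0.21) = 1/0.608 ≈ 1.645.
Need ΔY = +$546 billion, so ΔG = ΔY/k = (+$546 billion) × 0.608 ≈ +$332 billion.
The government should increase government purchases by $332 billion.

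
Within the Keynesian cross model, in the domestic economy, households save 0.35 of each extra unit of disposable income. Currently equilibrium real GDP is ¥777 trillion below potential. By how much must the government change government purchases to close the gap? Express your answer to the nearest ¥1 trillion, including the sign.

+¥272 trillion

MPC = 1 − MPS = 1 − 0.35 = 0.65.
Spending multiplier = 1/(1 − MPC) = 1/(1 − 0.65) = 1/0.35 ≈ 2.857.
Need ΔY = +¥777 trillion, so ΔG = ΔY/k = (+¥777 trillion) × 0.35 ≈ +¥272 trillion.
The government should increase government purchases by ¥272 trillion.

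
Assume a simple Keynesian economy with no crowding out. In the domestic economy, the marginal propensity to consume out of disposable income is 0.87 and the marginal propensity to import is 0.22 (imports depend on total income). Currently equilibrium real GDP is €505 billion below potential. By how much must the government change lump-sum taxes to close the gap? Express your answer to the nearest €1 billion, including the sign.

Spending multiplier = 1/(1 − c + m) = 1/(1 − 0.87 + 0.22) = 1/0.35 ≈ 2.857.
Tax multiplier = −c·k = −0.87/0.35 ≈ −2.486. Need ΔY = +€505 billion, so ΔT = ΔY/(−c·k) = −(+€505 billion) × 0.35 / 0.87 ≈ −€203 billion.
The government should cut lump-sum taxes by €203 billion.

−€203 billion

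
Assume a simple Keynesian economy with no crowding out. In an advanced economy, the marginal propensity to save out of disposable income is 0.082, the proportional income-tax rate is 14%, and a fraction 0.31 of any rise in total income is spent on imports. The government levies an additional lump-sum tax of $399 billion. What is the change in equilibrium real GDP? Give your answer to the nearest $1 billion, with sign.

−$704 billion

MPC = 1 − MPS = 1 − 0.082 = 0.918.
A lump-sum tax change of +$399 billion shifts disposable income by −$399 billion; first-round consumption changes by −c × ΔT = −0.918 × (+$399 billion) = −$366.282 billion.
Expenditure multiplier = 1/(1 − c(1−t) + m) = 1/(1 − 0.918×0.86 + 0.31) = 1/0.52052 ≈ 1.921.
The tax multiplier is −c × k ≈ −1.764, so ΔY = k × (−c·ΔT) = (−$366.282 billion) / 0.52052 ≈ −$704 billion.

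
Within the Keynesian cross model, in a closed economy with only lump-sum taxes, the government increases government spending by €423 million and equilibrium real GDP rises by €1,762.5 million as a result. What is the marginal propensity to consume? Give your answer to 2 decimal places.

0.76

Implied spending multiplier k = ΔY/ΔG = 1,762.5/423 ≈ 4.1667.
Since k = 1/(1 − MPC), MPC = 1 − 1/k = 1 − ΔG/ΔY = 1 − 423/1,762.5 = 0.76.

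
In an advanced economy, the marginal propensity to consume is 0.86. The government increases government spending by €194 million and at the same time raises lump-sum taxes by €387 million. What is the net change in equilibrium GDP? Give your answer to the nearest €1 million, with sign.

−€992 million

Expenditure multiplier = 1/(1 − MPC) = 1/(1 − 0.86) = 1/0.14 ≈ 7.143.
ΔG contributes k·ΔG = (+€194 million) / 0.14 ≈ +€1,385.7 million.
ΔT of +€387 million changes first-round spending by −c·ΔT = −€332.82 million, contributing k·(−c·ΔT) = (−€332.82 million) / 0.14 ≈ −€2,377.3 million.
Net ΔY = k(ΔG − c·ΔT) = (−€138.82 million) / 0.14 ≈ −€992 million.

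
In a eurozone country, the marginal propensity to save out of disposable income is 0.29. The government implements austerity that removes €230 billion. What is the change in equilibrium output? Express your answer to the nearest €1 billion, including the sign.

−€793 billion

MPC = 1 − MPS = 1 − 0.29 = 0.71.
Expenditure multiplier = 1/(1 − MPC) = 1/(1 − 0.71) = 1/0.29 ≈ 3.448.
ΔY = k × ΔG = (−€230 billion) / 0.29 ≈ −€793 billion.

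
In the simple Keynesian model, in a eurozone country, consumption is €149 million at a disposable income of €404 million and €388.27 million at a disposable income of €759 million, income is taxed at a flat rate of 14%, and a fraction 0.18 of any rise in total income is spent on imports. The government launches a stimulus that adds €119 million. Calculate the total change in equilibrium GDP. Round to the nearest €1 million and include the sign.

+€198 million

MPC = ΔC/ΔYd = (388.27 − 149)/(759 − 404) = 239.27/355 = 0.674.
Expenditure multiplier = 1/(1 − c(1−t) + m) = 1/(1 − 0.674×0.86 + 0.18) = 1/0.60036 ≈ 1.666.
ΔY = k × ΔG = (+€119 million) / 0.60036 ≈ +€198 million.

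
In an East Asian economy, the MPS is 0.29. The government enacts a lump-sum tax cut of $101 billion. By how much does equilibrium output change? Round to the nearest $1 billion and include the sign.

+$247 billion

MPC = 1 − MPS = 1 − 0.29 = 0.71.
A lump-sum tax change of −$101 billion shifts disposable income by +$101 billion; first-round consumption changes by −c × ΔT = −0.71 × (−$101 billion) = +$71.71 billion.
Expenditure multiplier = 1/(1 − MPC) = 1/(1 − 0.71) = 1/0.29 ≈ 3.448.
The tax multiplier is −c × k ≈ −2.448, so ΔY = k × (−c·ΔT) = (+$71.71 billion) / 0.29 ≈ +$247 billion.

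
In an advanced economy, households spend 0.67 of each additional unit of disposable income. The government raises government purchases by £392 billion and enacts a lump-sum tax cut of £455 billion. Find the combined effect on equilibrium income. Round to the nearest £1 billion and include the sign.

+£2,112 billion

Expenditure multiplier = 1/(1 − MPC) = 1/(1 − 0.67) = 1/0.33 ≈ 3.03.
ΔG contributes k·ΔG = (+£392 billion) / 0.33 ≈ +£1,187.9 billion.
ΔT of −£455 billion changes first-round spending by −c·ΔT = +£304.85 billion, contributing k·(−c·ΔT) = (+£304.85 billion) / 0.33 ≈ +£923.8 billion.
Net ΔY = k(ΔG − c·ΔT) = (+£696.85 billion) / 0.33 ≈ +£2,112 billion.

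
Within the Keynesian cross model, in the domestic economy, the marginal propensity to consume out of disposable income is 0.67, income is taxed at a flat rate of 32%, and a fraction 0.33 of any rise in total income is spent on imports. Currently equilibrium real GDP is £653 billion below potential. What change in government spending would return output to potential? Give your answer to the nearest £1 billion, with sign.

+£571 billion

Spending multiplier = 1/(1 − c(1−t) + m) = 1/(1 − 0.67×0.68 + 0.33) = 1/0.8744 ≈ 1.144.
Need ΔY = +£653 billion, so ΔG = ΔY/k = (+£653 billion) × 0.8744 ≈ +£571 billion.
The government should increase government spending by £571 billion.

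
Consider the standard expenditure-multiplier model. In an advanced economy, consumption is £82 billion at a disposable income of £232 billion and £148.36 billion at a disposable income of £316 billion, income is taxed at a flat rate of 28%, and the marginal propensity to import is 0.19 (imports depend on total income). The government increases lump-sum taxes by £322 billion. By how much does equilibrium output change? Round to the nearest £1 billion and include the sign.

MPC = ΔC/ΔYd = (148.36 − 82)/(316 − 232) = 66.36/84 = 0.79.
A lump-sum tax change of +£322 billion shifts disposable income by −£322 billion; first-round consumption changes by −c × ΔT = −0.79 × (+£322 billion) = −£254.38 billion.
Expenditure multiplier = 1/(1 − c(1−t) + m) = 1/(1 − 0.79×0.72 + 0.19) = 1/0.6212 ≈ 1.61.
The tax multiplier is −c × k ≈ −1.272, so ΔY = k × (−c·ΔT) = (−£254.38 billion) / 0.6212 ≈ −£409 billion.

−£409 billion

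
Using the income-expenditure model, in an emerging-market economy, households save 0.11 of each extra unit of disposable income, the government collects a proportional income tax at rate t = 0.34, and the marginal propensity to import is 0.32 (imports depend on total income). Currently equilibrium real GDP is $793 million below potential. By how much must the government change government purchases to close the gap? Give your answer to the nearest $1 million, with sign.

MPC = 1 − MPS = 1 − 0.11 = 0.89.
Spending multiplier = 1/(1 − c(1−t) + m) = 1/(1 − 0.89×0.66 + 0.32) = 1/0.7326 ≈ 1.365.
Need ΔY = +$793 million, so ΔG = ΔY/k = (+$793 million) × 0.7326 ≈ +$581 million.
The government should increase government purchases by $581 million.

+$581 million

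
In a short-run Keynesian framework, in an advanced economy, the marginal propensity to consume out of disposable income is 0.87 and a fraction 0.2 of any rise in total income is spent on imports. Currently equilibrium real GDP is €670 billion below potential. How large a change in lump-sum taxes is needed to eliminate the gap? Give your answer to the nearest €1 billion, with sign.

−€254 billion

Spending multiplier = 1/(1 − c + m) = 1/(1 − 0.87 + 0.2) = 1/0.33 ≈ 3.03.
Tax multiplier = −c·k = −0.87/0.33 ≈ −2.636. Need ΔY = +€670 billion, so ΔT = ΔY/(−c·k) = −(+€670 billion) × 0.33 / 0.87 ≈ −€254 billion.
The government should cut lump-sum taxes by €254 billion.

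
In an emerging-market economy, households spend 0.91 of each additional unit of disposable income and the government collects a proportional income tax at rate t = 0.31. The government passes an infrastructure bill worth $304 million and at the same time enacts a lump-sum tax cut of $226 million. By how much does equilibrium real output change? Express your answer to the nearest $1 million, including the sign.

+$1,370 million

Expenditure multiplier = 1/(1 − c(1−t)) = 1/(1 − 0.91×0.69) = 1/0.3721 ≈ 2.687.
ΔG contributes k·ΔG = (+$304 million) / 0.3721 ≈ +$817 million.
ΔT of −$226 million changes first-round spending by −c·ΔT = +$205.66 million, contributing k·(−c·ΔT) = (+$205.66 million) / 0.3721 ≈ +$552.7 million.
Net ΔY = k(ΔG − c·ΔT) = (+$509.66 million) / 0.3721 ≈ +$1,370 million.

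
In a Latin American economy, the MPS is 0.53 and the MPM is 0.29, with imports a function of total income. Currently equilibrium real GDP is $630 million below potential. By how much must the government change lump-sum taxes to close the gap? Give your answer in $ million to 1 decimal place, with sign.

MPC = 1 − MPS = 1 − 0.53 = 0.47.
Spending multiplier = 1/(1 − c + m) = 1/(1 − 0.47 + 0.29) = 1/0.82 ≈ 1.22.
Tax multiplier = −c·k = −0.47/0.82 ≈ −0.573. Need ΔY = +$630 million, so ΔT = ΔY/(−c·k) = −(+$630 million) × 0.82 / 0.47 ≈ −$1,099.1 million.
The government should cut lump-sum taxes by $1,099.1 million.

−$1,099.1 million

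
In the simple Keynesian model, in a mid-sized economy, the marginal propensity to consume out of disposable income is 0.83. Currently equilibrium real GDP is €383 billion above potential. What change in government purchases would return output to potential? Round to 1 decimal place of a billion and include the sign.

Spending multiplier = 1/(1 − MPC) = 1/(1 − 0.83) = 1/0.17 ≈ 5.882.
Need ΔY = −€383 billion, so ΔG = ΔY/k = (−€383 billion) × 0.17 ≈ −€65.1 billion.
The government should cut government purchases by €65.1 billion.

−€65.1 billion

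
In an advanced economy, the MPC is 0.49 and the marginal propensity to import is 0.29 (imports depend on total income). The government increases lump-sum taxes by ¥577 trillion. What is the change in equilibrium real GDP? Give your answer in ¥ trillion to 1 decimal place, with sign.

A lump-sum tax change of +¥577 trillion shifts disposable income by −¥577 trillion; first-round consumption changes by −c × ΔT = −0.49 × (+¥577 trillion) = −¥282.73 trillion.
Expenditure multiplier = 1/(1 − c + m) = 1/(1 − 0.49 + 0.29) = 1/0.8 = 1.25.
The tax multiplier is −c × k ≈ −0.613, so ΔY = k × (−c·ΔT) = (−¥282.73 trillion) / 0.8 ≈ −¥353.4 trillion.

−¥353.4 trillion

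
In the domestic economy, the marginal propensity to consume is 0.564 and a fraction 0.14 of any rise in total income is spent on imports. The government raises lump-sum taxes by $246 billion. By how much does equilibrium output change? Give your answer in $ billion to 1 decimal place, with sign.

−$240.9 billion

A lump-sum tax change of +$246 billion shifts disposable income by −$246 billion; first-round consumption changes by −c × ΔT = −0.564 × (+$246 billion) = −$138.744 billion.
Expenditure multiplier = 1/(1 − c + m) = 1/(1 − 0.564 + 0.14) = 1/0.576 ≈ 1.736.
The tax multiplier is −c × k ≈ −0.979, so ΔY = k × (−c·ΔT) = (−$138.744 billion) / 0.576 ≈ −$240.9 billion.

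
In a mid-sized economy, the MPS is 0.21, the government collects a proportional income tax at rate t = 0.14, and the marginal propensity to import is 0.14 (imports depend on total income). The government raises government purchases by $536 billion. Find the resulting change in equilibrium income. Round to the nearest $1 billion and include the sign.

MPC = 1 − MPS = 1 − 0.21 = 0.79.
Government-spending multiplier = 1/(1 − c(1−t) + m) = 1/(1 − 0.79×0.86 + 0.14) = 1/0.4606 ≈ 2.171.
ΔY = k × ΔG = (+$536 billion) / 0.4606 ≈ +$1,164 billion.

+$1,164 billion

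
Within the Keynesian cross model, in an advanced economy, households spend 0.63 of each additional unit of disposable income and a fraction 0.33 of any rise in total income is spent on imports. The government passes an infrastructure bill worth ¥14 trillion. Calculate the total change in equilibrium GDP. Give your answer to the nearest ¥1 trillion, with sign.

+¥20 trillion

Spending multiplier = 1/(1 − c + m) = 1/(1 − 0.63 + 0.33) = 1/0.7 ≈ 1.429.
ΔY = k × ΔG = (+¥14 trillion) / 0.7 = +¥20 trillion.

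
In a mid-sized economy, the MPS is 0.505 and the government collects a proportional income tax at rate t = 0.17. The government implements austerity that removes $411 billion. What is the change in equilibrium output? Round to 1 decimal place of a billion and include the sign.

−$697.6 billion

MPC = 1 − MPS = 1 − 0.505 = 0.495.
Expenditure multiplier = 1/(1 − c(1−t)) = 1/(1 − 0.495×0.83) = 1/0.58915 ≈ 1.697.
ΔY = k × ΔG = (−$411 billion) / 0.58915 ≈ −$697.6 billion.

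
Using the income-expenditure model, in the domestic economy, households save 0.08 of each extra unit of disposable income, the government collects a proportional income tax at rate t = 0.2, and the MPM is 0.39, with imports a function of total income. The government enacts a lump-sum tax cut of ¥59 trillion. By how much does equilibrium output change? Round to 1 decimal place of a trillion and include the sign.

MPC = 1 − MPS = 1 − 0.08 = 0.92.
A lump-sum tax change of −¥59 trillion shifts disposable income by +¥59 trillion; first-round consumption changes by −c × ΔT = −0.92 × (−¥59 trillion) = +¥54.28 trillion.
Expenditure multiplier = 1/(1 − c(1−t) + m) = 1/(1 − 0.92×0.8 + 0.39) = 1/0.654 ≈ 1.529.
The tax multiplier is −c × k ≈ −1.407, so ΔY = k × (−c·ΔT) = (+¥54.28 trillion) / 0.654 ≈ +¥83 trillion.

+¥83.0 trillion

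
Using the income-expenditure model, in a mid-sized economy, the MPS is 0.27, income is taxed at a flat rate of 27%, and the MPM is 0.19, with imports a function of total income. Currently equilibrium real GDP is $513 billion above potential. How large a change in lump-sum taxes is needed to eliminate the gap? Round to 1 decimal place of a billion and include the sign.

MPC = 1 − MPS = 1 − 0.27 = 0.73.
Spending multiplier = 1/(1 − c(1−t) + m) = 1/(1 − 0.73×0.73 + 0.19) = 1/0.6571 ≈ 1.522.
Tax multiplier = −c·k = −0.73/0.6571 ≈ −1.111. Need ΔY = −$513 billion, so ΔT = ΔY/(−c·k) = −(−$513 billion) × 0.6571 / 0.73 ≈ +$461.8 billion.
The government should raise lump-sum taxes by $461.8 billion.

+$461.8 billion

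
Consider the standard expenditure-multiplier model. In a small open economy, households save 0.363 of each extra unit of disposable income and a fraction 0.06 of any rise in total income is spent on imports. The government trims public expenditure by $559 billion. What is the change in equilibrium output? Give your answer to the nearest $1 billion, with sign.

−$1,322 billion

MPC = 1 − MPS = 1 − 0.363 = 0.637.
Spending multiplier = 1/(1 − c + m) = 1/(1 − 0.637 + 0.06) = 1/0.423 ≈ 2.364.
ΔY = k × ΔG = (−$559 billion) / 0.423 ≈ −$1,322 billion.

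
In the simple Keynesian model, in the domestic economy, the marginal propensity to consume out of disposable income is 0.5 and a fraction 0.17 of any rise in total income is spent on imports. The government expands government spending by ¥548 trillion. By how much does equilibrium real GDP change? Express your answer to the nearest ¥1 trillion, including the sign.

Spending multiplier = 1/(1 − c + m) = 1/(1 − 0.5 + 0.17) = 1/0.67 ≈ 1.493.
ΔY = k × ΔG = (+¥548 trillion) / 0.67 ≈ +¥818 trillion.

+¥818 trillion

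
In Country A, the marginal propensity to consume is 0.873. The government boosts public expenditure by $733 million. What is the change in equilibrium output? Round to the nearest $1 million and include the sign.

+$5,772 million

Government-spending multiplier = 1/(1 − MPC) = 1/(1 − 0.873) = 1/0.127 ≈ 7.874.
ΔY = k × ΔG = (+$733 million) / 0.127 ≈ +$5,772 million.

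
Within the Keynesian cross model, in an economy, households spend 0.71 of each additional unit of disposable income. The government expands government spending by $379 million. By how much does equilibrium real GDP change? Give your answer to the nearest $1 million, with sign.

+$1,307 million

Expenditure multiplier = 1/(1 − MPC) = 1/(1 − 0.71) = 1/0.29 ≈ 3.448.
ΔY = k × ΔG = (+$379 million) / 0.29 ≈ +$1,307 million.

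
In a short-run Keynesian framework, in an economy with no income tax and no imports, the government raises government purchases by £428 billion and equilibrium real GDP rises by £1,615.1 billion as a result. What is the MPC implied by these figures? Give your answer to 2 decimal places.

0.74

Implied spending multiplier k = ΔY/ΔG = 1,615.1/428 ≈ 3.7736.
Since k = 1/(1 − MPC), MPC = 1 − 1/k = 1 − ΔG/ΔY = 1 − 428/1,615.1 ≈ 0.74.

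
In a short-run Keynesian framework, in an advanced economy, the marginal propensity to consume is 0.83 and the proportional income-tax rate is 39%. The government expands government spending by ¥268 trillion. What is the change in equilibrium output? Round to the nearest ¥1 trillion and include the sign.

Expenditure multiplier = 1/(1 − c(1−t)) = 1/(1 − 0.83×0.61) = 1/0.4937 ≈ 2.026.
ΔY = k × ΔG = (+¥268 trillion) / 0.4937 ≈ +¥543 trillion.

+¥543 trillion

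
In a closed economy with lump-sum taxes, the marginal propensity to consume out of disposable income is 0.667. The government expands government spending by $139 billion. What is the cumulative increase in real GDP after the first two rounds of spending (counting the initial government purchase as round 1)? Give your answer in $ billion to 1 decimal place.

Round 1 adds ΔG = $139 billion; each later round is MPC = 0.667 times the previous.
After 2 rounds: 139 + 92.713 = ΔG·(1 − c^2)/(1 − c) = 139 × (1 − 0.444889)/0.333 ≈ $231.7 billion.

$231.7 billion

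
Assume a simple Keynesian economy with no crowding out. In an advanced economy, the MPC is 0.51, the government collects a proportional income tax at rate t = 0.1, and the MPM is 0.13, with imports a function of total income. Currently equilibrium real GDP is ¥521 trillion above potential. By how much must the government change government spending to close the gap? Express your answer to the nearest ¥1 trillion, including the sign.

−¥350 trillion

Spending multiplier = 1/(1 − c(1−t) + m) = 1/(1 − 0.51×0.9 + 0.13) = 1/0.671 ≈ 1.49.
Need ΔY = −¥521 trillion, so ΔG = ΔY/k = (−¥521 trillion) × 0.671 ≈ −¥350 trillion.
The government should cut government spending by ¥350 trillion.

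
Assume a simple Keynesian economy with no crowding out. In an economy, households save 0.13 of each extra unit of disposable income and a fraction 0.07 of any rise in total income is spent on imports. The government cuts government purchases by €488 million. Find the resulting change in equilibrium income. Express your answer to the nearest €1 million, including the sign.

−€2,440 million

MPC = 1 − MPS = 1 − 0.13 = 0.87.
Expenditure multiplier = 1/(1 − c + m) = 1/(1 − 0.87 + 0.07) = 1/0.2 = 5.
ΔY = k × ΔG = (−€488 million) / 0.2 = −€2,440 million.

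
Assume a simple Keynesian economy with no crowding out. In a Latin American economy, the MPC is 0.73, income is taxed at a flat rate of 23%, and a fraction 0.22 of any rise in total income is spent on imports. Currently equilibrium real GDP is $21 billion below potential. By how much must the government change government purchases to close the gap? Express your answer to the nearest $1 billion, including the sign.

+$14 billion

Spending multiplier = 1/(1 − c(1−t) + m) = 1/(1 − 0.73×0.77 + 0.22) = 1/0.6579 ≈ 1.52.
Need ΔY = +$21 billion, so ΔG = ΔY/k = (+$21 billion) × 0.6579 ≈ +$14 billion.
The government should increase government purchases by $14 billion.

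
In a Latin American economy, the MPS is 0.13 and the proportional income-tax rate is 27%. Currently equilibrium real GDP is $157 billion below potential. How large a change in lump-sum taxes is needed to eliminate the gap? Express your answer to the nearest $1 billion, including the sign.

MPC = 1 − MPS = 1 − 0.13 = 0.87.
Spending multiplier = 1/(1 − c(1−t)) = 1/(1 − 0.87×0.73) = 1/0.3649 ≈ 2.74.
Tax multiplier = −c·k = −0.87/0.3649 ≈ −2.384. Need ΔY = +$157 billion, so ΔT = ΔY/(−c·k) = −(+$157 billion) × 0.3649 / 0.87 ≈ −$66 billion.
The government should cut lump-sum taxes by $66 billion.

−$66 billion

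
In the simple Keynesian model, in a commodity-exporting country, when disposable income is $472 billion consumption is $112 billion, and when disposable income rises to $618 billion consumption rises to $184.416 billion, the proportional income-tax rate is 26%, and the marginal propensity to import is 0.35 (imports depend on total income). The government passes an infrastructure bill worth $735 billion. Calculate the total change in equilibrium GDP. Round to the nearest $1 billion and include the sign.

MPC = ΔC/ΔYd = (184.416 − 112)/(618 − 472) = 72.416/146 = 0.496.
Spending multiplier = 1/(1 − c(1−t) + m) = 1/(1 − 0.496×0.74 + 0.35) = 1/0.98296 ≈ 1.017.
ΔY = k × ΔG = (+$735 billion) / 0.98296 ≈ +$748 billion.

+$748 billion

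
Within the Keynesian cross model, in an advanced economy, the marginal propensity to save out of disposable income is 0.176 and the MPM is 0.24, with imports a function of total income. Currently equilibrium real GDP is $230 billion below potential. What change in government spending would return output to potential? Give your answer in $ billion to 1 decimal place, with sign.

MPC = 1 − MPS = 1 − 0.176 = 0.824.
Spending multiplier = 1/(1 − c + m) = 1/(1 − 0.824 + 0.24) = 1/0.416 ≈ 2.404.
Need ΔY = +$230 billion, so ΔG = ΔY/k = (+$230 billion) × 0.416 ≈ +$95.7 billion.
The government should increase government spending by $95.7 billion.

+$95.7 billion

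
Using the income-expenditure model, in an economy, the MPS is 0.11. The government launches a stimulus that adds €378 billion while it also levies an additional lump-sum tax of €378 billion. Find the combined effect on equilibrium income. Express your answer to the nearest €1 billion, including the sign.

+€378 billion

MPC = 1 − MPS = 1 − 0.11 = 0.89.
Expenditure multiplier = 1/(1 − MPC) = 1/(1 − 0.89) = 1/0.11 ≈ 9.091.
ΔG contributes k·ΔG = (+€378 billion) / 0.11 ≈ +€3,436.4 billion.
ΔT of +€378 billion changes first-round spending by −c·ΔT = −€336.42 billion, contributing k·(−c·ΔT) = (−€336.42 billion) / 0.11 ≈ −€3,058.4 billion.
With ΔG = ΔT and no other leakages, the balanced-budget multiplier is 1, so ΔY = ΔG = +€378 billion.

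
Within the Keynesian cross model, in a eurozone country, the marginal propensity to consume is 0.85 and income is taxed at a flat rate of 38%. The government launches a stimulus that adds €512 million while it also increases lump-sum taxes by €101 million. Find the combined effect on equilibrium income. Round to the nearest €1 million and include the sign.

Expenditure multiplier = 1/(1 − c(1−t)) = 1/(1 − 0.85×0.62) = 1/0.473 ≈ 2.114.
ΔG contributes k·ΔG = (+€512 million) / 0.473 ≈ +€1,082.5 million.
ΔT of +€101 million changes first-round spending by −c·ΔT = −€85.85 million, contributing k·(−c·ΔT) = (−€85.85 million) / 0.473 ≈ −€181.5 million.
Net ΔY = k(ΔG − c·ΔT) = (+€426.15 million) / 0.473 ≈ +€901 million.

+€901 million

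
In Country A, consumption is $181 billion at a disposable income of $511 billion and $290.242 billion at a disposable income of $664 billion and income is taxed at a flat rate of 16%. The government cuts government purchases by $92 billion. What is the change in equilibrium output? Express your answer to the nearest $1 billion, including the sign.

MPC = ΔC/ΔYd = (290.242 − 181)/(664 − 511) = 109.242/153 = 0.714.
Government-spending multiplier = 1/(1 − c(1−t)) = 1/(1 − 0.714×0.84) = 1/0.40024 ≈ 2.499.
ΔY = k × ΔG = (−$92 billion) / 0.40024 ≈ −$230 billion.

−$230 billion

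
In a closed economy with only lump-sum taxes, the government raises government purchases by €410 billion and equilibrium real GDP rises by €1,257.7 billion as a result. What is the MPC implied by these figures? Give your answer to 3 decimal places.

0.674

Implied spending multiplier k = ΔY/ΔG = 1,257.7/410 ≈ 3.0676.
Since k = 1/(1 − MPC), MPC = 1 − 1/k = 1 − ΔG/ΔY = 1 − 410/1,257.7 ≈ 0.674.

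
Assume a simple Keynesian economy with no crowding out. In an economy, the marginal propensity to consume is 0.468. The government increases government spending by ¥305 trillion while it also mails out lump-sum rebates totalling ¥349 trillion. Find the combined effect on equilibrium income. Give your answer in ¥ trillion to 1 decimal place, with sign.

Expenditure multiplier = 1/(1 − MPC) = 1/(1 − 0.468) = 1/0.532 ≈ 1.88.
ΔG contributes k·ΔG = (+¥305 trillion) / 0.532 ≈ +¥573.3 trillion.
ΔT of −¥349 trillion changes first-round spending by −c·ΔT = +¥163.332 trillion, contributing k·(−c·ΔT) = (+¥163.332 trillion) / 0.532 ≈ +¥307 trillion.
Net ΔY = k(ΔG − c·ΔT) = (+¥468.332 trillion) / 0.532 ≈ +¥880.3 trillion.

+¥880.3 trillion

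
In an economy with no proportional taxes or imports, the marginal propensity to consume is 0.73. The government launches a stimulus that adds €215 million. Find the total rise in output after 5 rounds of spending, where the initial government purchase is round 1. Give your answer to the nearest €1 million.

Round 1 adds ΔG = €215 million; each later round is MPC = 0.73 times the previous.
After 5 rounds: 215 + 156.95 + 114.5735 + 83.638655 + 61.05621815 = ΔG·(1 − c^5)/(1 − c) = 215 × (1 − 0.2073071593)/0.27 ≈ €631 million.

€631 million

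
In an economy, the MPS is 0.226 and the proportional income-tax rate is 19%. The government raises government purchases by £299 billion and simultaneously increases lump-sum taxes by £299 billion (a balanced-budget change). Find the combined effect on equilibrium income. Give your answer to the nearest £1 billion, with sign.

+£181 billion

MPC = 1 − MPS = 1 − 0.226 = 0.774.
Expenditure multiplier = 1/(1 − c(1−t)) = 1/(1 − 0.774×0.81) = 1/0.37306 ≈ 2.681.
ΔG contributes k·ΔG = (+£299 billion) / 0.37306 ≈ +£801.5 billion.
ΔT of +£299 billion changes first-round spending by −c·ΔT = −£231.426 billion, contributing k·(−c·ΔT) = (−£231.426 billion) / 0.37306 ≈ −£620.3 billion.
Net ΔY = k(ΔG − c·ΔT) = (+£67.574 billion) / 0.37306 ≈ +£181 billion.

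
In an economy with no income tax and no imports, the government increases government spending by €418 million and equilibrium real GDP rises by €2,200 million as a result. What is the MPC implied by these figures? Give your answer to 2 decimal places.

Implied spending multiplier k = ΔY/ΔG = 2,200/418 ≈ 5.2632.
Since k = 1/(1 − MPC), MPC = 1 − 1/k = 1 − ΔG/ΔY = 1 − 418/2,200 = 0.81.

0.81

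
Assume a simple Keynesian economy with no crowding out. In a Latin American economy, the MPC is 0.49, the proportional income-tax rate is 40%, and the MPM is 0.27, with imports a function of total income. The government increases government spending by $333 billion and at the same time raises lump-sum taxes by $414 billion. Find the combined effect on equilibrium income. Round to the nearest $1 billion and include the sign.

Expenditure multiplier = 1/(1 − c(1−t) + m) = 1/(1 − 0.49×0.6 + 0.27) = 1/0.976 ≈ 1.025.
ΔG contributes k·ΔG = (+$333 billion) / 0.976 ≈ +$341.2 billion.
ΔT of +$414 billion changes first-round spending by −c·ΔT = −$202.86 billion, contributing k·(−c·ΔT) = (−$202.86 billion) / 0.976 ≈ −$207.8 billion.
Net ΔY = k(ΔG − c·ΔT) = (+$130.14 billion) / 0.976 ≈ +$133 billion.

+$133 billion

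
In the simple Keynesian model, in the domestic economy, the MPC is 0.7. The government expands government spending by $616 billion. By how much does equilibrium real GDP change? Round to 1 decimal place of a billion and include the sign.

Expenditure multiplier = 1/(1 − MPC) = 1/(1 − 0.7) = 1/0.3 ≈ 3.333.
ΔY = k × ΔG = (+$616 billion) / 0.3 ≈ +$2,053.3 billion.

+$2,053.3 billion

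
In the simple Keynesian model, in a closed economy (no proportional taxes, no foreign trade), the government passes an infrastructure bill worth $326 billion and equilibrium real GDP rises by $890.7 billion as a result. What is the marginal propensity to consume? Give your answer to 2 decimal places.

Implied spending multiplier k = ΔY/ΔG = 890.7/326 ≈ 2.7322.
Since k = 1/(1 − MPC), MPC = 1 − 1/k = 1 − ΔG/ΔY = 1 − 326/890.7 ≈ 0.63.

0.63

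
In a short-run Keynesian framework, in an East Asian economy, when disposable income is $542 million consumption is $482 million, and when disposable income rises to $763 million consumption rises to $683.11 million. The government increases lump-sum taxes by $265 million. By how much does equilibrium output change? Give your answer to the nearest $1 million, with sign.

MPC = ΔC/ΔYd = (683.11 − 482)/(763 − 542) = 201.11/221 = 0.91.
A lump-sum tax change of +$265 million shifts disposable income by −$265 million; first-round consumption changes by −c × ΔT = −0.91 × (+$265 million) = −$241.15 million.
Expenditure multiplier = 1/(1 − MPC) = 1/(1 − 0.91) = 1/0.09 ≈ 11.111.
The tax multiplier is −c × k ≈ −10.111, so ΔY = k × (−c·ΔT) = (−$241.15 million) / 0.09 ≈ −$2,679 million.

−$2,679 million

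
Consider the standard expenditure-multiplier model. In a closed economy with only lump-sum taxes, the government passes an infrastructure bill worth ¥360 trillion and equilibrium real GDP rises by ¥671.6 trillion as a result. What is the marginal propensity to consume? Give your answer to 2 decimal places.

0.46

Implied spending multiplier k = ΔY/ΔG = 671.6/360 ≈ 1.8656.
Since k = 1/(1 − MPC), MPC = 1 − 1/k = 1 − ΔG/ΔY = 1 − 360/671.6 ≈ 0.46.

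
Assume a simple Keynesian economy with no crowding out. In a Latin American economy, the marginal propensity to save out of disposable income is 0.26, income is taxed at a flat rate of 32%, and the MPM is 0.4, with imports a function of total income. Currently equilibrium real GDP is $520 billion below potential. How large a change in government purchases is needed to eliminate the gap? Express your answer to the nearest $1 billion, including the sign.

MPC = 1 − MPS = 1 − 0.26 = 0.74.
Spending multiplier = 1/(1 − c(1−t) + m) = 1/(1 − 0.74×0.68 + 0.4) = 1/0.8968 ≈ 1.115.
Need ΔY = +$520 billion, so ΔG = ΔY/k = (+$520 billion) × 0.8968 ≈ +$466 billion.
The government should increase government purchases by $466 billion.

+$466 billion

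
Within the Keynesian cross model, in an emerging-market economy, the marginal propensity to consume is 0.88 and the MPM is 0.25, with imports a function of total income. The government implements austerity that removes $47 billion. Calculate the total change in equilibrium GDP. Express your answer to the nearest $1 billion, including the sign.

Spending multiplier = 1/(1 − c + m) = 1/(1 − 0.88 + 0.25) = 1/0.37 ≈ 2.703.
ΔY = k × ΔG = (−$47 billion) / 0.37 ≈ −$127 billion.

−$127 billion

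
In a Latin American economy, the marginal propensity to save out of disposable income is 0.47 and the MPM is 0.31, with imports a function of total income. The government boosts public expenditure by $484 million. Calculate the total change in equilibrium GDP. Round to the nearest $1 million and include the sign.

MPC = 1 − MPS = 1 − 0.47 = 0.53.
Expenditure multiplier = 1/(1 − c + m) = 1/(1 − 0.53 + 0.31) = 1/0.78 ≈ 1.282.
ΔY = k × ΔG = (+$484 million) / 0.78 ≈ +$621 million.

+$621 million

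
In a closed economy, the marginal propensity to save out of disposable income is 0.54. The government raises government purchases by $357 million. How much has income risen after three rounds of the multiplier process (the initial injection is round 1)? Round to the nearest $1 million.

$597 million

MPC = 1 − MPS = 1 − 0.54 = 0.46.
Round 1 adds ΔG = $357 million; each later round is MPC = 0.46 times the previous.
After 3 rounds: 357 + 164.22 + 75.5412 = ΔG·(1 − c^3)/(1 − c) = 357 × (1 − 0.097336)/0.54 ≈ $597 million.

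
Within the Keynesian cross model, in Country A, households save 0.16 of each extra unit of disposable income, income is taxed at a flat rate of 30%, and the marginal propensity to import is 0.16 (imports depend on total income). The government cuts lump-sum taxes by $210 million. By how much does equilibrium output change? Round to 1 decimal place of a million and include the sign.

MPC = 1 − MPS = 1 − 0.16 = 0.84.
A lump-sum tax change of −$210 million shifts disposable income by +$210 million; first-round consumption changes by −c × ΔT = −0.84 × (−$210 million) = +$176.4 million.
Expenditure multiplier = 1/(1 − c(1−t) + m) = 1/(1 − 0.84×0.7 + 0.16) = 1/0.572 ≈ 1.748.
The tax multiplier is −c × k ≈ −1.469, so ΔY = k × (−c·ΔT) = (+$176.4 million) / 0.572 ≈ +$308.4 million.

+$308.4 million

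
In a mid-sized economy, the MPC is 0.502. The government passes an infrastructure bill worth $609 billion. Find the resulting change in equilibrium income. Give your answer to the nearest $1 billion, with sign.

+$1,223 billion

Spending multiplier = 1/(1 − MPC) = 1/(1 − 0.502) = 1/0.498 ≈ 2.008.
ΔY = k × ΔG = (+$609 billion) / 0.498 ≈ +$1,223 billion.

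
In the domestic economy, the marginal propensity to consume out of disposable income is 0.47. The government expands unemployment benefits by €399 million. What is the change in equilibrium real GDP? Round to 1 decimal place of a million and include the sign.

+€353.8 million

The transfer change shifts disposable income by +€399 million, so first-round consumption changes by c·ΔTR = 0.47 × (+€399 million) = +€187.53 million.
Expenditure multiplier = 1/(1 − MPC) = 1/(1 − 0.47) = 1/0.53 ≈ 1.887.
The transfer multiplier is c × k ≈ 0.887, so ΔY = k × (c·ΔTR) = (+€187.53 million) / 0.53 ≈ +€353.8 million.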